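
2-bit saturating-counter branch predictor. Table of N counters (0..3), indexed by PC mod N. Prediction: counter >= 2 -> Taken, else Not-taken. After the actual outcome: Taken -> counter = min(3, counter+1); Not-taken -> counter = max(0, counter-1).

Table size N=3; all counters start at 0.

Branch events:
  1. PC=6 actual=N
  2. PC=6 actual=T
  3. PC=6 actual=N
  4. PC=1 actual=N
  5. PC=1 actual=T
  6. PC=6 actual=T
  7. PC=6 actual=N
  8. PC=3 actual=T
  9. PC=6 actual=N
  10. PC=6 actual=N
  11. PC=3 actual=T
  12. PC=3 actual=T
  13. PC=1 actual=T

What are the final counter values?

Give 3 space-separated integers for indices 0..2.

Answer: 2 2 0

Derivation:
Ev 1: PC=6 idx=0 pred=N actual=N -> ctr[0]=0
Ev 2: PC=6 idx=0 pred=N actual=T -> ctr[0]=1
Ev 3: PC=6 idx=0 pred=N actual=N -> ctr[0]=0
Ev 4: PC=1 idx=1 pred=N actual=N -> ctr[1]=0
Ev 5: PC=1 idx=1 pred=N actual=T -> ctr[1]=1
Ev 6: PC=6 idx=0 pred=N actual=T -> ctr[0]=1
Ev 7: PC=6 idx=0 pred=N actual=N -> ctr[0]=0
Ev 8: PC=3 idx=0 pred=N actual=T -> ctr[0]=1
Ev 9: PC=6 idx=0 pred=N actual=N -> ctr[0]=0
Ev 10: PC=6 idx=0 pred=N actual=N -> ctr[0]=0
Ev 11: PC=3 idx=0 pred=N actual=T -> ctr[0]=1
Ev 12: PC=3 idx=0 pred=N actual=T -> ctr[0]=2
Ev 13: PC=1 idx=1 pred=N actual=T -> ctr[1]=2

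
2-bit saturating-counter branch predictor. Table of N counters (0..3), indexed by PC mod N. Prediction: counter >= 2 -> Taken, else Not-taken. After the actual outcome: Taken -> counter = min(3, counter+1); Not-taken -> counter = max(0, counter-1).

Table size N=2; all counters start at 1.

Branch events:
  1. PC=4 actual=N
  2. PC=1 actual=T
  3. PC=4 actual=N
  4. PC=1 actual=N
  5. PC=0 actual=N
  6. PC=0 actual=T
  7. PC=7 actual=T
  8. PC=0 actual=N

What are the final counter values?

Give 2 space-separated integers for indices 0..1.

Answer: 0 2

Derivation:
Ev 1: PC=4 idx=0 pred=N actual=N -> ctr[0]=0
Ev 2: PC=1 idx=1 pred=N actual=T -> ctr[1]=2
Ev 3: PC=4 idx=0 pred=N actual=N -> ctr[0]=0
Ev 4: PC=1 idx=1 pred=T actual=N -> ctr[1]=1
Ev 5: PC=0 idx=0 pred=N actual=N -> ctr[0]=0
Ev 6: PC=0 idx=0 pred=N actual=T -> ctr[0]=1
Ev 7: PC=7 idx=1 pred=N actual=T -> ctr[1]=2
Ev 8: PC=0 idx=0 pred=N actual=N -> ctr[0]=0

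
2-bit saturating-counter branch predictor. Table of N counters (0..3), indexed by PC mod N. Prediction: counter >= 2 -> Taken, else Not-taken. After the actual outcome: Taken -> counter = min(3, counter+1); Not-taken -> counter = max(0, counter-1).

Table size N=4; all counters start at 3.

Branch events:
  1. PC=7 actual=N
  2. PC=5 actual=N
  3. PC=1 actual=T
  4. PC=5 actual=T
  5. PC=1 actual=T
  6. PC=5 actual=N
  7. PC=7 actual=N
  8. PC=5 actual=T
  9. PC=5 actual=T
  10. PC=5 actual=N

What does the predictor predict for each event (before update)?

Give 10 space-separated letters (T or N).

Answer: T T T T T T T T T T

Derivation:
Ev 1: PC=7 idx=3 pred=T actual=N -> ctr[3]=2
Ev 2: PC=5 idx=1 pred=T actual=N -> ctr[1]=2
Ev 3: PC=1 idx=1 pred=T actual=T -> ctr[1]=3
Ev 4: PC=5 idx=1 pred=T actual=T -> ctr[1]=3
Ev 5: PC=1 idx=1 pred=T actual=T -> ctr[1]=3
Ev 6: PC=5 idx=1 pred=T actual=N -> ctr[1]=2
Ev 7: PC=7 idx=3 pred=T actual=N -> ctr[3]=1
Ev 8: PC=5 idx=1 pred=T actual=T -> ctr[1]=3
Ev 9: PC=5 idx=1 pred=T actual=T -> ctr[1]=3
Ev 10: PC=5 idx=1 pred=T actual=N -> ctr[1]=2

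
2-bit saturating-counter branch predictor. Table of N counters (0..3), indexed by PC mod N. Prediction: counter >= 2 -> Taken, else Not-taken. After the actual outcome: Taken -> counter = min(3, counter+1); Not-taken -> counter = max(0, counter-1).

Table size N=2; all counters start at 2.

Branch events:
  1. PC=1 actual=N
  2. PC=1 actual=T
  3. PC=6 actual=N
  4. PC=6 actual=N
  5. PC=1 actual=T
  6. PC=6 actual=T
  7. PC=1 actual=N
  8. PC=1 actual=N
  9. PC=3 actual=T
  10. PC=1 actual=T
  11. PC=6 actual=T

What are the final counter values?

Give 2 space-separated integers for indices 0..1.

Answer: 2 3

Derivation:
Ev 1: PC=1 idx=1 pred=T actual=N -> ctr[1]=1
Ev 2: PC=1 idx=1 pred=N actual=T -> ctr[1]=2
Ev 3: PC=6 idx=0 pred=T actual=N -> ctr[0]=1
Ev 4: PC=6 idx=0 pred=N actual=N -> ctr[0]=0
Ev 5: PC=1 idx=1 pred=T actual=T -> ctr[1]=3
Ev 6: PC=6 idx=0 pred=N actual=T -> ctr[0]=1
Ev 7: PC=1 idx=1 pred=T actual=N -> ctr[1]=2
Ev 8: PC=1 idx=1 pred=T actual=N -> ctr[1]=1
Ev 9: PC=3 idx=1 pred=N actual=T -> ctr[1]=2
Ev 10: PC=1 idx=1 pred=T actual=T -> ctr[1]=3
Ev 11: PC=6 idx=0 pred=N actual=T -> ctr[0]=2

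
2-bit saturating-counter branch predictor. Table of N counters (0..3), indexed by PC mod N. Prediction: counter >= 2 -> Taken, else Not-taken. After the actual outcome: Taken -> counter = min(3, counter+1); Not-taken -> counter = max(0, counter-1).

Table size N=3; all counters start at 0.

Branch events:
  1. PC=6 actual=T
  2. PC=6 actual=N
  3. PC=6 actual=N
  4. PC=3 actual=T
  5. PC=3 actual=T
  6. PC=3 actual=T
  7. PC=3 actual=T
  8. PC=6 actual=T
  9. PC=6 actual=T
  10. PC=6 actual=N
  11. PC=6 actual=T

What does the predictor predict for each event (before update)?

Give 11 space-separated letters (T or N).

Answer: N N N N N T T T T T T

Derivation:
Ev 1: PC=6 idx=0 pred=N actual=T -> ctr[0]=1
Ev 2: PC=6 idx=0 pred=N actual=N -> ctr[0]=0
Ev 3: PC=6 idx=0 pred=N actual=N -> ctr[0]=0
Ev 4: PC=3 idx=0 pred=N actual=T -> ctr[0]=1
Ev 5: PC=3 idx=0 pred=N actual=T -> ctr[0]=2
Ev 6: PC=3 idx=0 pred=T actual=T -> ctr[0]=3
Ev 7: PC=3 idx=0 pred=T actual=T -> ctr[0]=3
Ev 8: PC=6 idx=0 pred=T actual=T -> ctr[0]=3
Ev 9: PC=6 idx=0 pred=T actual=T -> ctr[0]=3
Ev 10: PC=6 idx=0 pred=T actual=N -> ctr[0]=2
Ev 11: PC=6 idx=0 pred=T actual=T -> ctr[0]=3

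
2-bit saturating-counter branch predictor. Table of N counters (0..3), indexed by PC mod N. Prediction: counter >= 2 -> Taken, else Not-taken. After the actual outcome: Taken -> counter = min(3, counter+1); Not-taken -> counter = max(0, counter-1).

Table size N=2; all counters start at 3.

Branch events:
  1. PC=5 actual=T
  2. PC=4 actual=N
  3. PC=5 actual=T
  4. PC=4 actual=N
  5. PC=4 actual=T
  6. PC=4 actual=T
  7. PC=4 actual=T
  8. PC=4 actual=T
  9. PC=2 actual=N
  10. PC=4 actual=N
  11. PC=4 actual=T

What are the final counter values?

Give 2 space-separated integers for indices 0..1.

Ev 1: PC=5 idx=1 pred=T actual=T -> ctr[1]=3
Ev 2: PC=4 idx=0 pred=T actual=N -> ctr[0]=2
Ev 3: PC=5 idx=1 pred=T actual=T -> ctr[1]=3
Ev 4: PC=4 idx=0 pred=T actual=N -> ctr[0]=1
Ev 5: PC=4 idx=0 pred=N actual=T -> ctr[0]=2
Ev 6: PC=4 idx=0 pred=T actual=T -> ctr[0]=3
Ev 7: PC=4 idx=0 pred=T actual=T -> ctr[0]=3
Ev 8: PC=4 idx=0 pred=T actual=T -> ctr[0]=3
Ev 9: PC=2 idx=0 pred=T actual=N -> ctr[0]=2
Ev 10: PC=4 idx=0 pred=T actual=N -> ctr[0]=1
Ev 11: PC=4 idx=0 pred=N actual=T -> ctr[0]=2

Answer: 2 3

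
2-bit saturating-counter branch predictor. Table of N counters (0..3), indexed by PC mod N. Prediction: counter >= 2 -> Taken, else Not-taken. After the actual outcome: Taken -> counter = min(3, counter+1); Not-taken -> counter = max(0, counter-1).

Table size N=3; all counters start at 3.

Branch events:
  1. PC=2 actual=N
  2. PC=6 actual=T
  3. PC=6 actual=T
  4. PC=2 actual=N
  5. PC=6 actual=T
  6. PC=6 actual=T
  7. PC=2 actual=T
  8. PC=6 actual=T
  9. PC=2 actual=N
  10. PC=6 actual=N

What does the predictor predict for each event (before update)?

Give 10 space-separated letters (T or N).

Answer: T T T T T T N T T T

Derivation:
Ev 1: PC=2 idx=2 pred=T actual=N -> ctr[2]=2
Ev 2: PC=6 idx=0 pred=T actual=T -> ctr[0]=3
Ev 3: PC=6 idx=0 pred=T actual=T -> ctr[0]=3
Ev 4: PC=2 idx=2 pred=T actual=N -> ctr[2]=1
Ev 5: PC=6 idx=0 pred=T actual=T -> ctr[0]=3
Ev 6: PC=6 idx=0 pred=T actual=T -> ctr[0]=3
Ev 7: PC=2 idx=2 pred=N actual=T -> ctr[2]=2
Ev 8: PC=6 idx=0 pred=T actual=T -> ctr[0]=3
Ev 9: PC=2 idx=2 pred=T actual=N -> ctr[2]=1
Ev 10: PC=6 idx=0 pred=T actual=N -> ctr[0]=2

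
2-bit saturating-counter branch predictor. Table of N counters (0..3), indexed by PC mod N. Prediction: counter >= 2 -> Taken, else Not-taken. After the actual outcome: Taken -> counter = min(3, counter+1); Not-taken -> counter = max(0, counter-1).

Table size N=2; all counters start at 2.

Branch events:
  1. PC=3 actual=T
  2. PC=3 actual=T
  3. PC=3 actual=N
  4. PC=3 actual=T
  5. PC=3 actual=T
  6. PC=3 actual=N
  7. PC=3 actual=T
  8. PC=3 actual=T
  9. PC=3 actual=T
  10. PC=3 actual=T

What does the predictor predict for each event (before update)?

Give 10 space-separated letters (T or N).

Answer: T T T T T T T T T T

Derivation:
Ev 1: PC=3 idx=1 pred=T actual=T -> ctr[1]=3
Ev 2: PC=3 idx=1 pred=T actual=T -> ctr[1]=3
Ev 3: PC=3 idx=1 pred=T actual=N -> ctr[1]=2
Ev 4: PC=3 idx=1 pred=T actual=T -> ctr[1]=3
Ev 5: PC=3 idx=1 pred=T actual=T -> ctr[1]=3
Ev 6: PC=3 idx=1 pred=T actual=N -> ctr[1]=2
Ev 7: PC=3 idx=1 pred=T actual=T -> ctr[1]=3
Ev 8: PC=3 idx=1 pred=T actual=T -> ctr[1]=3
Ev 9: PC=3 idx=1 pred=T actual=T -> ctr[1]=3
Ev 10: PC=3 idx=1 pred=T actual=T -> ctr[1]=3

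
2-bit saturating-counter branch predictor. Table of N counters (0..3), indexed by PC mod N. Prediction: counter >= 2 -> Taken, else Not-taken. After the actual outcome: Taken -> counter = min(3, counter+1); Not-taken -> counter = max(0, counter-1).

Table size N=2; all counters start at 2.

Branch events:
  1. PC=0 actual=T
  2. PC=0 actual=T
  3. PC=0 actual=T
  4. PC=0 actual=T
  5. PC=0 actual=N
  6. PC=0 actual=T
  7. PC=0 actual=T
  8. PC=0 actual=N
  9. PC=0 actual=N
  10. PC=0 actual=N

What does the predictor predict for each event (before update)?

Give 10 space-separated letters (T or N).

Answer: T T T T T T T T T N

Derivation:
Ev 1: PC=0 idx=0 pred=T actual=T -> ctr[0]=3
Ev 2: PC=0 idx=0 pred=T actual=T -> ctr[0]=3
Ev 3: PC=0 idx=0 pred=T actual=T -> ctr[0]=3
Ev 4: PC=0 idx=0 pred=T actual=T -> ctr[0]=3
Ev 5: PC=0 idx=0 pred=T actual=N -> ctr[0]=2
Ev 6: PC=0 idx=0 pred=T actual=T -> ctr[0]=3
Ev 7: PC=0 idx=0 pred=T actual=T -> ctr[0]=3
Ev 8: PC=0 idx=0 pred=T actual=N -> ctr[0]=2
Ev 9: PC=0 idx=0 pred=T actual=N -> ctr[0]=1
Ev 10: PC=0 idx=0 pred=N actual=N -> ctr[0]=0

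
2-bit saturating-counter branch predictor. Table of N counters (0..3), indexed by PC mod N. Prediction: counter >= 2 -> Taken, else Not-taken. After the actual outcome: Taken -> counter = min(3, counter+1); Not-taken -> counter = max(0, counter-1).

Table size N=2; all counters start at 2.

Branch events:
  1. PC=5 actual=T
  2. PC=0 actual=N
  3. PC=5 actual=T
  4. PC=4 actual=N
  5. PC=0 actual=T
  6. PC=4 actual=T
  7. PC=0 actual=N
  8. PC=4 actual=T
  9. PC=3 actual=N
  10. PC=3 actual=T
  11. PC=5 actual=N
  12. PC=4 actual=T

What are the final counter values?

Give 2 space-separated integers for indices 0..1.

Ev 1: PC=5 idx=1 pred=T actual=T -> ctr[1]=3
Ev 2: PC=0 idx=0 pred=T actual=N -> ctr[0]=1
Ev 3: PC=5 idx=1 pred=T actual=T -> ctr[1]=3
Ev 4: PC=4 idx=0 pred=N actual=N -> ctr[0]=0
Ev 5: PC=0 idx=0 pred=N actual=T -> ctr[0]=1
Ev 6: PC=4 idx=0 pred=N actual=T -> ctr[0]=2
Ev 7: PC=0 idx=0 pred=T actual=N -> ctr[0]=1
Ev 8: PC=4 idx=0 pred=N actual=T -> ctr[0]=2
Ev 9: PC=3 idx=1 pred=T actual=N -> ctr[1]=2
Ev 10: PC=3 idx=1 pred=T actual=T -> ctr[1]=3
Ev 11: PC=5 idx=1 pred=T actual=N -> ctr[1]=2
Ev 12: PC=4 idx=0 pred=T actual=T -> ctr[0]=3

Answer: 3 2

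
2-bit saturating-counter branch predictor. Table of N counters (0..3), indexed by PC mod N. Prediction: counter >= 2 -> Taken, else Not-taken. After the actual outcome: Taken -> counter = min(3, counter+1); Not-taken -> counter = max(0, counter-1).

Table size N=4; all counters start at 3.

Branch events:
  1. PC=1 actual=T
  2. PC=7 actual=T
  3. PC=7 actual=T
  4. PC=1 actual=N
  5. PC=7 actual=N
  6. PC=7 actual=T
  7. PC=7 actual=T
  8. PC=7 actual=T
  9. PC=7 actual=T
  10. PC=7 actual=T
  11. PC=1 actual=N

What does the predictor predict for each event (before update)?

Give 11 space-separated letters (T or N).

Answer: T T T T T T T T T T T

Derivation:
Ev 1: PC=1 idx=1 pred=T actual=T -> ctr[1]=3
Ev 2: PC=7 idx=3 pred=T actual=T -> ctr[3]=3
Ev 3: PC=7 idx=3 pred=T actual=T -> ctr[3]=3
Ev 4: PC=1 idx=1 pred=T actual=N -> ctr[1]=2
Ev 5: PC=7 idx=3 pred=T actual=N -> ctr[3]=2
Ev 6: PC=7 idx=3 pred=T actual=T -> ctr[3]=3
Ev 7: PC=7 idx=3 pred=T actual=T -> ctr[3]=3
Ev 8: PC=7 idx=3 pred=T actual=T -> ctr[3]=3
Ev 9: PC=7 idx=3 pred=T actual=T -> ctr[3]=3
Ev 10: PC=7 idx=3 pred=T actual=T -> ctr[3]=3
Ev 11: PC=1 idx=1 pred=T actual=N -> ctr[1]=1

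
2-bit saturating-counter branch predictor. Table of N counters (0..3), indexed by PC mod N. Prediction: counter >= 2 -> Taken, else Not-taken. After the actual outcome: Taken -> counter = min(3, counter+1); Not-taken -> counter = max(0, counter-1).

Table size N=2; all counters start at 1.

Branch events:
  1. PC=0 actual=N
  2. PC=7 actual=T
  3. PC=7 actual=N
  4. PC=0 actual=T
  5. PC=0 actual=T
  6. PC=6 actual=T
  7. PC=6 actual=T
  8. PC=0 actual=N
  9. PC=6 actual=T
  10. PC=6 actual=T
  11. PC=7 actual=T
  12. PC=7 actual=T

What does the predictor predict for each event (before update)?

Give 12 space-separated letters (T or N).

Answer: N N T N N T T T T T N T

Derivation:
Ev 1: PC=0 idx=0 pred=N actual=N -> ctr[0]=0
Ev 2: PC=7 idx=1 pred=N actual=T -> ctr[1]=2
Ev 3: PC=7 idx=1 pred=T actual=N -> ctr[1]=1
Ev 4: PC=0 idx=0 pred=N actual=T -> ctr[0]=1
Ev 5: PC=0 idx=0 pred=N actual=T -> ctr[0]=2
Ev 6: PC=6 idx=0 pred=T actual=T -> ctr[0]=3
Ev 7: PC=6 idx=0 pred=T actual=T -> ctr[0]=3
Ev 8: PC=0 idx=0 pred=T actual=N -> ctr[0]=2
Ev 9: PC=6 idx=0 pred=T actual=T -> ctr[0]=3
Ev 10: PC=6 idx=0 pred=T actual=T -> ctr[0]=3
Ev 11: PC=7 idx=1 pred=N actual=T -> ctr[1]=2
Ev 12: PC=7 idx=1 pred=T actual=T -> ctr[1]=3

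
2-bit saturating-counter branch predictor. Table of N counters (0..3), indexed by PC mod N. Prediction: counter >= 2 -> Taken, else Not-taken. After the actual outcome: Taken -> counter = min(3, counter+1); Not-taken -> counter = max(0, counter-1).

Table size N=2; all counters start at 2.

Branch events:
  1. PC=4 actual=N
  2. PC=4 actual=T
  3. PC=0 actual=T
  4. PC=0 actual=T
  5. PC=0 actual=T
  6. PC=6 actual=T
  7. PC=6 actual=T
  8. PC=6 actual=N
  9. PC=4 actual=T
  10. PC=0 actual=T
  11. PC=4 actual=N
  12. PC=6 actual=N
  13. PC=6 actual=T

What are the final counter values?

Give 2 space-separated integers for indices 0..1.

Answer: 2 2

Derivation:
Ev 1: PC=4 idx=0 pred=T actual=N -> ctr[0]=1
Ev 2: PC=4 idx=0 pred=N actual=T -> ctr[0]=2
Ev 3: PC=0 idx=0 pred=T actual=T -> ctr[0]=3
Ev 4: PC=0 idx=0 pred=T actual=T -> ctr[0]=3
Ev 5: PC=0 idx=0 pred=T actual=T -> ctr[0]=3
Ev 6: PC=6 idx=0 pred=T actual=T -> ctr[0]=3
Ev 7: PC=6 idx=0 pred=T actual=T -> ctr[0]=3
Ev 8: PC=6 idx=0 pred=T actual=N -> ctr[0]=2
Ev 9: PC=4 idx=0 pred=T actual=T -> ctr[0]=3
Ev 10: PC=0 idx=0 pred=T actual=T -> ctr[0]=3
Ev 11: PC=4 idx=0 pred=T actual=N -> ctr[0]=2
Ev 12: PC=6 idx=0 pred=T actual=N -> ctr[0]=1
Ev 13: PC=6 idx=0 pred=N actual=T -> ctr[0]=2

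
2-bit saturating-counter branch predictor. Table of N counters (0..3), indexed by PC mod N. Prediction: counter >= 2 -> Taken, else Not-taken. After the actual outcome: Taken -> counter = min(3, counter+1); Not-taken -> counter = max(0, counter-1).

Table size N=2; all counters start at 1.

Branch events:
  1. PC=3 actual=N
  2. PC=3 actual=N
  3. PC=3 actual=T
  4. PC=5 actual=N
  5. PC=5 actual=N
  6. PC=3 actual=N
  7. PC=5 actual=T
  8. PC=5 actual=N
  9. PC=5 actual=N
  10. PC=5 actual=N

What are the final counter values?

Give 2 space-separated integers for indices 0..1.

Ev 1: PC=3 idx=1 pred=N actual=N -> ctr[1]=0
Ev 2: PC=3 idx=1 pred=N actual=N -> ctr[1]=0
Ev 3: PC=3 idx=1 pred=N actual=T -> ctr[1]=1
Ev 4: PC=5 idx=1 pred=N actual=N -> ctr[1]=0
Ev 5: PC=5 idx=1 pred=N actual=N -> ctr[1]=0
Ev 6: PC=3 idx=1 pred=N actual=N -> ctr[1]=0
Ev 7: PC=5 idx=1 pred=N actual=T -> ctr[1]=1
Ev 8: PC=5 idx=1 pred=N actual=N -> ctr[1]=0
Ev 9: PC=5 idx=1 pred=N actual=N -> ctr[1]=0
Ev 10: PC=5 idx=1 pred=N actual=N -> ctr[1]=0

Answer: 1 0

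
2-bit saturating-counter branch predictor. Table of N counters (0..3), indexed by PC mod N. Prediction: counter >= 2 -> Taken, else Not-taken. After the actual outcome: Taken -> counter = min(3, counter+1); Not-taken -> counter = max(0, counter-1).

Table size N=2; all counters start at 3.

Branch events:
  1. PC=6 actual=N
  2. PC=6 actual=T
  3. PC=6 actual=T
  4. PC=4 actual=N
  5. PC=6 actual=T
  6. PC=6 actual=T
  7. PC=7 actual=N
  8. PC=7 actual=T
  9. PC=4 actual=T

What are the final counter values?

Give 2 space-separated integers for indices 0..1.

Answer: 3 3

Derivation:
Ev 1: PC=6 idx=0 pred=T actual=N -> ctr[0]=2
Ev 2: PC=6 idx=0 pred=T actual=T -> ctr[0]=3
Ev 3: PC=6 idx=0 pred=T actual=T -> ctr[0]=3
Ev 4: PC=4 idx=0 pred=T actual=N -> ctr[0]=2
Ev 5: PC=6 idx=0 pred=T actual=T -> ctr[0]=3
Ev 6: PC=6 idx=0 pred=T actual=T -> ctr[0]=3
Ev 7: PC=7 idx=1 pred=T actual=N -> ctr[1]=2
Ev 8: PC=7 idx=1 pred=T actual=T -> ctr[1]=3
Ev 9: PC=4 idx=0 pred=T actual=T -> ctr[0]=3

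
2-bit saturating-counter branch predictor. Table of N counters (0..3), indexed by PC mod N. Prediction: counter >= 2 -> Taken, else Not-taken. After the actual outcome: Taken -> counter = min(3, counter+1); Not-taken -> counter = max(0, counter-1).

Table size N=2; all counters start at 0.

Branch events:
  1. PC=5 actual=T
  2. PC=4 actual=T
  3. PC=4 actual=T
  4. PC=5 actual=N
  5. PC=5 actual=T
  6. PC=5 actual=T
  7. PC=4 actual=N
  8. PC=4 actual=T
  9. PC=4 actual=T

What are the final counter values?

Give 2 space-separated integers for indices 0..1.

Answer: 3 2

Derivation:
Ev 1: PC=5 idx=1 pred=N actual=T -> ctr[1]=1
Ev 2: PC=4 idx=0 pred=N actual=T -> ctr[0]=1
Ev 3: PC=4 idx=0 pred=N actual=T -> ctr[0]=2
Ev 4: PC=5 idx=1 pred=N actual=N -> ctr[1]=0
Ev 5: PC=5 idx=1 pred=N actual=T -> ctr[1]=1
Ev 6: PC=5 idx=1 pred=N actual=T -> ctr[1]=2
Ev 7: PC=4 idx=0 pred=T actual=N -> ctr[0]=1
Ev 8: PC=4 idx=0 pred=N actual=T -> ctr[0]=2
Ev 9: PC=4 idx=0 pred=T actual=T -> ctr[0]=3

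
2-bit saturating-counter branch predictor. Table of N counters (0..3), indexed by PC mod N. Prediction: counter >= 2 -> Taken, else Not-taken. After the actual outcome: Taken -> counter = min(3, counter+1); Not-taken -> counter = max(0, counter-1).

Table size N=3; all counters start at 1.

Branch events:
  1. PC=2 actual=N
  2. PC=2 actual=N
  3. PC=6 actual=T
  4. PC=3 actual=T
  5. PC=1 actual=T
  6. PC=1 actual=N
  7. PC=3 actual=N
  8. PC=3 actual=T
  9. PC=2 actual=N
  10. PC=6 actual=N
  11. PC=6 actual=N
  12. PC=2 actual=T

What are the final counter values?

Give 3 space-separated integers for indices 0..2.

Ev 1: PC=2 idx=2 pred=N actual=N -> ctr[2]=0
Ev 2: PC=2 idx=2 pred=N actual=N -> ctr[2]=0
Ev 3: PC=6 idx=0 pred=N actual=T -> ctr[0]=2
Ev 4: PC=3 idx=0 pred=T actual=T -> ctr[0]=3
Ev 5: PC=1 idx=1 pred=N actual=T -> ctr[1]=2
Ev 6: PC=1 idx=1 pred=T actual=N -> ctr[1]=1
Ev 7: PC=3 idx=0 pred=T actual=N -> ctr[0]=2
Ev 8: PC=3 idx=0 pred=T actual=T -> ctr[0]=3
Ev 9: PC=2 idx=2 pred=N actual=N -> ctr[2]=0
Ev 10: PC=6 idx=0 pred=T actual=N -> ctr[0]=2
Ev 11: PC=6 idx=0 pred=T actual=N -> ctr[0]=1
Ev 12: PC=2 idx=2 pred=N actual=T -> ctr[2]=1

Answer: 1 1 1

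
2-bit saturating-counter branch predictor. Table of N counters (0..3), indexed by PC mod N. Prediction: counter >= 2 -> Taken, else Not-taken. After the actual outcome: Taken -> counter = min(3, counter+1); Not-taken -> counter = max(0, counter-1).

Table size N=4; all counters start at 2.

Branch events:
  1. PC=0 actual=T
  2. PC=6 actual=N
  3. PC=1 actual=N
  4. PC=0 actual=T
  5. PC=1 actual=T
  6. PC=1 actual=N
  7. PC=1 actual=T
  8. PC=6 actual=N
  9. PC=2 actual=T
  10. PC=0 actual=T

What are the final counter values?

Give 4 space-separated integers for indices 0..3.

Answer: 3 2 1 2

Derivation:
Ev 1: PC=0 idx=0 pred=T actual=T -> ctr[0]=3
Ev 2: PC=6 idx=2 pred=T actual=N -> ctr[2]=1
Ev 3: PC=1 idx=1 pred=T actual=N -> ctr[1]=1
Ev 4: PC=0 idx=0 pred=T actual=T -> ctr[0]=3
Ev 5: PC=1 idx=1 pred=N actual=T -> ctr[1]=2
Ev 6: PC=1 idx=1 pred=T actual=N -> ctr[1]=1
Ev 7: PC=1 idx=1 pred=N actual=T -> ctr[1]=2
Ev 8: PC=6 idx=2 pred=N actual=N -> ctr[2]=0
Ev 9: PC=2 idx=2 pred=N actual=T -> ctr[2]=1
Ev 10: PC=0 idx=0 pred=T actual=T -> ctr[0]=3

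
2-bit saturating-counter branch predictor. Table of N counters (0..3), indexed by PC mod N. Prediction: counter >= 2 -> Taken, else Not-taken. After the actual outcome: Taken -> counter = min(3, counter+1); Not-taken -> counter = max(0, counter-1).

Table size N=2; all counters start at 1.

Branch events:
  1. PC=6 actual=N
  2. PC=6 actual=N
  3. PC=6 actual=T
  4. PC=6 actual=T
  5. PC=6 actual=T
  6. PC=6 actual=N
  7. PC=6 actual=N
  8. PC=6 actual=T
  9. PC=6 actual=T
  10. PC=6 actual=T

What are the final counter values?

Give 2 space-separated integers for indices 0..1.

Answer: 3 1

Derivation:
Ev 1: PC=6 idx=0 pred=N actual=N -> ctr[0]=0
Ev 2: PC=6 idx=0 pred=N actual=N -> ctr[0]=0
Ev 3: PC=6 idx=0 pred=N actual=T -> ctr[0]=1
Ev 4: PC=6 idx=0 pred=N actual=T -> ctr[0]=2
Ev 5: PC=6 idx=0 pred=T actual=T -> ctr[0]=3
Ev 6: PC=6 idx=0 pred=T actual=N -> ctr[0]=2
Ev 7: PC=6 idx=0 pred=T actual=N -> ctr[0]=1
Ev 8: PC=6 idx=0 pred=N actual=T -> ctr[0]=2
Ev 9: PC=6 idx=0 pred=T actual=T -> ctr[0]=3
Ev 10: PC=6 idx=0 pred=T actual=T -> ctr[0]=3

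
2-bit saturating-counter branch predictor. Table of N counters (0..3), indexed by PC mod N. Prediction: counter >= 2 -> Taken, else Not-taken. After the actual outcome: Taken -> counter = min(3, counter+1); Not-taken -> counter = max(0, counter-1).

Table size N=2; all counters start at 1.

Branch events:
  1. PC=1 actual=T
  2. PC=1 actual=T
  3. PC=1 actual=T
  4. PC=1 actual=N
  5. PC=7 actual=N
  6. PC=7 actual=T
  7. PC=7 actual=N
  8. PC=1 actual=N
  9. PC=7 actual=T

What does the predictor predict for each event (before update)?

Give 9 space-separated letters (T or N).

Ev 1: PC=1 idx=1 pred=N actual=T -> ctr[1]=2
Ev 2: PC=1 idx=1 pred=T actual=T -> ctr[1]=3
Ev 3: PC=1 idx=1 pred=T actual=T -> ctr[1]=3
Ev 4: PC=1 idx=1 pred=T actual=N -> ctr[1]=2
Ev 5: PC=7 idx=1 pred=T actual=N -> ctr[1]=1
Ev 6: PC=7 idx=1 pred=N actual=T -> ctr[1]=2
Ev 7: PC=7 idx=1 pred=T actual=N -> ctr[1]=1
Ev 8: PC=1 idx=1 pred=N actual=N -> ctr[1]=0
Ev 9: PC=7 idx=1 pred=N actual=T -> ctr[1]=1

Answer: N T T T T N T N N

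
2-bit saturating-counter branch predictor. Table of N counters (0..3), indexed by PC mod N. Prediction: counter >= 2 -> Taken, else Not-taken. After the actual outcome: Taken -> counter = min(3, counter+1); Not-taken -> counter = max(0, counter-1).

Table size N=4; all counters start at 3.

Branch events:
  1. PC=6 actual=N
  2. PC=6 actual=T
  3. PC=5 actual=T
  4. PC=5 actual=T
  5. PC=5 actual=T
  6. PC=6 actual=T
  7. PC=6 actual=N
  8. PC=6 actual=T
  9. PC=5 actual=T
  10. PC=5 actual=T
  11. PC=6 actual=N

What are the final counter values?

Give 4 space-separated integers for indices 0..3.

Answer: 3 3 2 3

Derivation:
Ev 1: PC=6 idx=2 pred=T actual=N -> ctr[2]=2
Ev 2: PC=6 idx=2 pred=T actual=T -> ctr[2]=3
Ev 3: PC=5 idx=1 pred=T actual=T -> ctr[1]=3
Ev 4: PC=5 idx=1 pred=T actual=T -> ctr[1]=3
Ev 5: PC=5 idx=1 pred=T actual=T -> ctr[1]=3
Ev 6: PC=6 idx=2 pred=T actual=T -> ctr[2]=3
Ev 7: PC=6 idx=2 pred=T actual=N -> ctr[2]=2
Ev 8: PC=6 idx=2 pred=T actual=T -> ctr[2]=3
Ev 9: PC=5 idx=1 pred=T actual=T -> ctr[1]=3
Ev 10: PC=5 idx=1 pred=T actual=T -> ctr[1]=3
Ev 11: PC=6 idx=2 pred=T actual=N -> ctr[2]=2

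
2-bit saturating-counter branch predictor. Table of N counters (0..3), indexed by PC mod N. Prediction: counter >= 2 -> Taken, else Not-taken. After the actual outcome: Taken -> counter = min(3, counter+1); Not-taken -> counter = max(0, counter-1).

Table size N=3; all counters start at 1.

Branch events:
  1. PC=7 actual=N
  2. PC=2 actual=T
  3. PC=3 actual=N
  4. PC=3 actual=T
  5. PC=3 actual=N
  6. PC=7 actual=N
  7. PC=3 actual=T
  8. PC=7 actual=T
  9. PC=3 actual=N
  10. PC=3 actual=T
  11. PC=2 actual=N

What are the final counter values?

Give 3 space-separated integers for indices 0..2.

Ev 1: PC=7 idx=1 pred=N actual=N -> ctr[1]=0
Ev 2: PC=2 idx=2 pred=N actual=T -> ctr[2]=2
Ev 3: PC=3 idx=0 pred=N actual=N -> ctr[0]=0
Ev 4: PC=3 idx=0 pred=N actual=T -> ctr[0]=1
Ev 5: PC=3 idx=0 pred=N actual=N -> ctr[0]=0
Ev 6: PC=7 idx=1 pred=N actual=N -> ctr[1]=0
Ev 7: PC=3 idx=0 pred=N actual=T -> ctr[0]=1
Ev 8: PC=7 idx=1 pred=N actual=T -> ctr[1]=1
Ev 9: PC=3 idx=0 pred=N actual=N -> ctr[0]=0
Ev 10: PC=3 idx=0 pred=N actual=T -> ctr[0]=1
Ev 11: PC=2 idx=2 pred=T actual=N -> ctr[2]=1

Answer: 1 1 1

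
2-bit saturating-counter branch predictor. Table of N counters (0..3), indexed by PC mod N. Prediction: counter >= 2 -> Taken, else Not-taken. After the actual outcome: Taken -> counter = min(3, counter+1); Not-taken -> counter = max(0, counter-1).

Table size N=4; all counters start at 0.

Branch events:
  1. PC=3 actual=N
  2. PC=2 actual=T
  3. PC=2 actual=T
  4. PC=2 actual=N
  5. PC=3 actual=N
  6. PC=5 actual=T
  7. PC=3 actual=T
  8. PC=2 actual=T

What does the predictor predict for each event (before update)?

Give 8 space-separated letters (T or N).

Ev 1: PC=3 idx=3 pred=N actual=N -> ctr[3]=0
Ev 2: PC=2 idx=2 pred=N actual=T -> ctr[2]=1
Ev 3: PC=2 idx=2 pred=N actual=T -> ctr[2]=2
Ev 4: PC=2 idx=2 pred=T actual=N -> ctr[2]=1
Ev 5: PC=3 idx=3 pred=N actual=N -> ctr[3]=0
Ev 6: PC=5 idx=1 pred=N actual=T -> ctr[1]=1
Ev 7: PC=3 idx=3 pred=N actual=T -> ctr[3]=1
Ev 8: PC=2 idx=2 pred=N actual=T -> ctr[2]=2

Answer: N N N T N N N N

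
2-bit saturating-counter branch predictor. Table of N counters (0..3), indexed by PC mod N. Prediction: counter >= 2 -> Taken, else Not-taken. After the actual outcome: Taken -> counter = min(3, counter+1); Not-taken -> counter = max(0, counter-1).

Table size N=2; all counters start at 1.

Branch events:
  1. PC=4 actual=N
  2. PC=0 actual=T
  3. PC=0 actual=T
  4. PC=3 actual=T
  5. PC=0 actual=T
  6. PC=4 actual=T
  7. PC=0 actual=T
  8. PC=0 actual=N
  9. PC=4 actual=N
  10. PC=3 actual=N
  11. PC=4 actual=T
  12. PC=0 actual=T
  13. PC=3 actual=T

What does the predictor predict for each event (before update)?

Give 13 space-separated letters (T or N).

Ev 1: PC=4 idx=0 pred=N actual=N -> ctr[0]=0
Ev 2: PC=0 idx=0 pred=N actual=T -> ctr[0]=1
Ev 3: PC=0 idx=0 pred=N actual=T -> ctr[0]=2
Ev 4: PC=3 idx=1 pred=N actual=T -> ctr[1]=2
Ev 5: PC=0 idx=0 pred=T actual=T -> ctr[0]=3
Ev 6: PC=4 idx=0 pred=T actual=T -> ctr[0]=3
Ev 7: PC=0 idx=0 pred=T actual=T -> ctr[0]=3
Ev 8: PC=0 idx=0 pred=T actual=N -> ctr[0]=2
Ev 9: PC=4 idx=0 pred=T actual=N -> ctr[0]=1
Ev 10: PC=3 idx=1 pred=T actual=N -> ctr[1]=1
Ev 11: PC=4 idx=0 pred=N actual=T -> ctr[0]=2
Ev 12: PC=0 idx=0 pred=T actual=T -> ctr[0]=3
Ev 13: PC=3 idx=1 pred=N actual=T -> ctr[1]=2

Answer: N N N N T T T T T T N T N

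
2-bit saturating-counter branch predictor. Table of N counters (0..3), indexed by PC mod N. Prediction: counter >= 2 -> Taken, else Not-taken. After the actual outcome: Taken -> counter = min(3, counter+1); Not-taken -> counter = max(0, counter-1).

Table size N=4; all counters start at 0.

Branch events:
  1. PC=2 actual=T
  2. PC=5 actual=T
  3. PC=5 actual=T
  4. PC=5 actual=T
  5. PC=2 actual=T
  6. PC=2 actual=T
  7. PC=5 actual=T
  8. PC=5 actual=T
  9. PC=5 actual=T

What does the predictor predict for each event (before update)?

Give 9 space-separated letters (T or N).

Ev 1: PC=2 idx=2 pred=N actual=T -> ctr[2]=1
Ev 2: PC=5 idx=1 pred=N actual=T -> ctr[1]=1
Ev 3: PC=5 idx=1 pred=N actual=T -> ctr[1]=2
Ev 4: PC=5 idx=1 pred=T actual=T -> ctr[1]=3
Ev 5: PC=2 idx=2 pred=N actual=T -> ctr[2]=2
Ev 6: PC=2 idx=2 pred=T actual=T -> ctr[2]=3
Ev 7: PC=5 idx=1 pred=T actual=T -> ctr[1]=3
Ev 8: PC=5 idx=1 pred=T actual=T -> ctr[1]=3
Ev 9: PC=5 idx=1 pred=T actual=T -> ctr[1]=3

Answer: N N N T N T T T T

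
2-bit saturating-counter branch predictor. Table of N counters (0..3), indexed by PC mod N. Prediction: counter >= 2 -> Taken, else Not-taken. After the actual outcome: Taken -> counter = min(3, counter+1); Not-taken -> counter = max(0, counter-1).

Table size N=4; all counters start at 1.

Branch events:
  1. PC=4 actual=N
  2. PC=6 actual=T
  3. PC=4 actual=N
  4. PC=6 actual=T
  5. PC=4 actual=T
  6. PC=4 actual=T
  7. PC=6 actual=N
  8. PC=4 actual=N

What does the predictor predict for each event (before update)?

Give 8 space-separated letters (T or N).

Answer: N N N T N N T T

Derivation:
Ev 1: PC=4 idx=0 pred=N actual=N -> ctr[0]=0
Ev 2: PC=6 idx=2 pred=N actual=T -> ctr[2]=2
Ev 3: PC=4 idx=0 pred=N actual=N -> ctr[0]=0
Ev 4: PC=6 idx=2 pred=T actual=T -> ctr[2]=3
Ev 5: PC=4 idx=0 pred=N actual=T -> ctr[0]=1
Ev 6: PC=4 idx=0 pred=N actual=T -> ctr[0]=2
Ev 7: PC=6 idx=2 pred=T actual=N -> ctr[2]=2
Ev 8: PC=4 idx=0 pred=T actual=N -> ctr[0]=1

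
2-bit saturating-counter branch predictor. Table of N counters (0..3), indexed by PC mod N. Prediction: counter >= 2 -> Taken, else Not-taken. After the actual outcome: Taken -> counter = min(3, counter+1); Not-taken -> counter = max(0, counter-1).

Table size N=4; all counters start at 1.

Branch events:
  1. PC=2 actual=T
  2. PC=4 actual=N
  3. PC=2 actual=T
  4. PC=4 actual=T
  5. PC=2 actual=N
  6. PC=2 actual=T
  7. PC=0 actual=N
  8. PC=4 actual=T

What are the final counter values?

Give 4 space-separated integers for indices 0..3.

Answer: 1 1 3 1

Derivation:
Ev 1: PC=2 idx=2 pred=N actual=T -> ctr[2]=2
Ev 2: PC=4 idx=0 pred=N actual=N -> ctr[0]=0
Ev 3: PC=2 idx=2 pred=T actual=T -> ctr[2]=3
Ev 4: PC=4 idx=0 pred=N actual=T -> ctr[0]=1
Ev 5: PC=2 idx=2 pred=T actual=N -> ctr[2]=2
Ev 6: PC=2 idx=2 pred=T actual=T -> ctr[2]=3
Ev 7: PC=0 idx=0 pred=N actual=N -> ctr[0]=0
Ev 8: PC=4 idx=0 pred=N actual=T -> ctr[0]=1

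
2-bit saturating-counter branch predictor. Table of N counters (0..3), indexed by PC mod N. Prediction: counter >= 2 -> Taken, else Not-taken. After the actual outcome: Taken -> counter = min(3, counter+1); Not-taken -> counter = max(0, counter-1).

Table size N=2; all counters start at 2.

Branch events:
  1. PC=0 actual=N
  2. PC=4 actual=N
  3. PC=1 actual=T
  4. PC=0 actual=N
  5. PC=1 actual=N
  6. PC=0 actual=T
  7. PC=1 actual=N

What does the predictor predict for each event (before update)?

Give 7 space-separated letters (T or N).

Answer: T N T N T N T

Derivation:
Ev 1: PC=0 idx=0 pred=T actual=N -> ctr[0]=1
Ev 2: PC=4 idx=0 pred=N actual=N -> ctr[0]=0
Ev 3: PC=1 idx=1 pred=T actual=T -> ctr[1]=3
Ev 4: PC=0 idx=0 pred=N actual=N -> ctr[0]=0
Ev 5: PC=1 idx=1 pred=T actual=N -> ctr[1]=2
Ev 6: PC=0 idx=0 pred=N actual=T -> ctr[0]=1
Ev 7: PC=1 idx=1 pred=T actual=N -> ctr[1]=1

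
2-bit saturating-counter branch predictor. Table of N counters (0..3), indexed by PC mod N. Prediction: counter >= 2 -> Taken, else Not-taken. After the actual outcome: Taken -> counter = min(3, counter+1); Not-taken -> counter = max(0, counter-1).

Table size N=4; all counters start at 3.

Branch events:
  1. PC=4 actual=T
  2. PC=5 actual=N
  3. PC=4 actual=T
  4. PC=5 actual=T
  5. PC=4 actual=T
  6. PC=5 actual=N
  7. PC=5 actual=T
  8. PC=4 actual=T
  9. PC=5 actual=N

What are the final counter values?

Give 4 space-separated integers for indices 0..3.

Ev 1: PC=4 idx=0 pred=T actual=T -> ctr[0]=3
Ev 2: PC=5 idx=1 pred=T actual=N -> ctr[1]=2
Ev 3: PC=4 idx=0 pred=T actual=T -> ctr[0]=3
Ev 4: PC=5 idx=1 pred=T actual=T -> ctr[1]=3
Ev 5: PC=4 idx=0 pred=T actual=T -> ctr[0]=3
Ev 6: PC=5 idx=1 pred=T actual=N -> ctr[1]=2
Ev 7: PC=5 idx=1 pred=T actual=T -> ctr[1]=3
Ev 8: PC=4 idx=0 pred=T actual=T -> ctr[0]=3
Ev 9: PC=5 idx=1 pred=T actual=N -> ctr[1]=2

Answer: 3 2 3 3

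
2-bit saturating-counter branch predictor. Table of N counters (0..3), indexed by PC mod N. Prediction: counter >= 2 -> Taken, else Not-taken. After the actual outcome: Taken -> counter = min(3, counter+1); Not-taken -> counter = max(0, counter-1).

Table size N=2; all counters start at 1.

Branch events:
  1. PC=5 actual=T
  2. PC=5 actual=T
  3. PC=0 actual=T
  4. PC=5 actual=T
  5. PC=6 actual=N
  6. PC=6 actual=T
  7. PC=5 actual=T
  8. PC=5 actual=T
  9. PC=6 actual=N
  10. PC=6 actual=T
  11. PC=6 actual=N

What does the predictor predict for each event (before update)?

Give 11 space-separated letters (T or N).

Answer: N T N T T N T T T N T

Derivation:
Ev 1: PC=5 idx=1 pred=N actual=T -> ctr[1]=2
Ev 2: PC=5 idx=1 pred=T actual=T -> ctr[1]=3
Ev 3: PC=0 idx=0 pred=N actual=T -> ctr[0]=2
Ev 4: PC=5 idx=1 pred=T actual=T -> ctr[1]=3
Ev 5: PC=6 idx=0 pred=T actual=N -> ctr[0]=1
Ev 6: PC=6 idx=0 pred=N actual=T -> ctr[0]=2
Ev 7: PC=5 idx=1 pred=T actual=T -> ctr[1]=3
Ev 8: PC=5 idx=1 pred=T actual=T -> ctr[1]=3
Ev 9: PC=6 idx=0 pred=T actual=N -> ctr[0]=1
Ev 10: PC=6 idx=0 pred=N actual=T -> ctr[0]=2
Ev 11: PC=6 idx=0 pred=T actual=N -> ctr[0]=1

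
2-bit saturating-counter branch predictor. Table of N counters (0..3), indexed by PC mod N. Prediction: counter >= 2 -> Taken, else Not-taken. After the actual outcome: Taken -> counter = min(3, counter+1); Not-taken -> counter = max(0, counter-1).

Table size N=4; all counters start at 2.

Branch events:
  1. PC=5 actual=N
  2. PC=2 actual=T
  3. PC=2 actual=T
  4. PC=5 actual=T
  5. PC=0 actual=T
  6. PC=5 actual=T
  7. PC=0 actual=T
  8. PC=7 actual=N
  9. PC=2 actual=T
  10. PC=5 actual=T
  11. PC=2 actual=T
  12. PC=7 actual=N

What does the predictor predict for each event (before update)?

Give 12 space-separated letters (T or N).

Ev 1: PC=5 idx=1 pred=T actual=N -> ctr[1]=1
Ev 2: PC=2 idx=2 pred=T actual=T -> ctr[2]=3
Ev 3: PC=2 idx=2 pred=T actual=T -> ctr[2]=3
Ev 4: PC=5 idx=1 pred=N actual=T -> ctr[1]=2
Ev 5: PC=0 idx=0 pred=T actual=T -> ctr[0]=3
Ev 6: PC=5 idx=1 pred=T actual=T -> ctr[1]=3
Ev 7: PC=0 idx=0 pred=T actual=T -> ctr[0]=3
Ev 8: PC=7 idx=3 pred=T actual=N -> ctr[3]=1
Ev 9: PC=2 idx=2 pred=T actual=T -> ctr[2]=3
Ev 10: PC=5 idx=1 pred=T actual=T -> ctr[1]=3
Ev 11: PC=2 idx=2 pred=T actual=T -> ctr[2]=3
Ev 12: PC=7 idx=3 pred=N actual=N -> ctr[3]=0

Answer: T T T N T T T T T T T N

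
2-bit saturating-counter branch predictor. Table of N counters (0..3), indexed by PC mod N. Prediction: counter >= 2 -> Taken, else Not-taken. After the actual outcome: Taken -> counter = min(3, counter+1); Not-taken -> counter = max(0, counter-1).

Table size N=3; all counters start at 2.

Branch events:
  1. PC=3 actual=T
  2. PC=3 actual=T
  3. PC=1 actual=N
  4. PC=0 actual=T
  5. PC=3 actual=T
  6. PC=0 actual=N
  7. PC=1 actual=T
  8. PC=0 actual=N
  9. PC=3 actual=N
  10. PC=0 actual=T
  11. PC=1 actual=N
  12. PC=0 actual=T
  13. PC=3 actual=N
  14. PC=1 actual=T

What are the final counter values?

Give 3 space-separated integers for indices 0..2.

Ev 1: PC=3 idx=0 pred=T actual=T -> ctr[0]=3
Ev 2: PC=3 idx=0 pred=T actual=T -> ctr[0]=3
Ev 3: PC=1 idx=1 pred=T actual=N -> ctr[1]=1
Ev 4: PC=0 idx=0 pred=T actual=T -> ctr[0]=3
Ev 5: PC=3 idx=0 pred=T actual=T -> ctr[0]=3
Ev 6: PC=0 idx=0 pred=T actual=N -> ctr[0]=2
Ev 7: PC=1 idx=1 pred=N actual=T -> ctr[1]=2
Ev 8: PC=0 idx=0 pred=T actual=N -> ctr[0]=1
Ev 9: PC=3 idx=0 pred=N actual=N -> ctr[0]=0
Ev 10: PC=0 idx=0 pred=N actual=T -> ctr[0]=1
Ev 11: PC=1 idx=1 pred=T actual=N -> ctr[1]=1
Ev 12: PC=0 idx=0 pred=N actual=T -> ctr[0]=2
Ev 13: PC=3 idx=0 pred=T actual=N -> ctr[0]=1
Ev 14: PC=1 idx=1 pred=N actual=T -> ctr[1]=2

Answer: 1 2 2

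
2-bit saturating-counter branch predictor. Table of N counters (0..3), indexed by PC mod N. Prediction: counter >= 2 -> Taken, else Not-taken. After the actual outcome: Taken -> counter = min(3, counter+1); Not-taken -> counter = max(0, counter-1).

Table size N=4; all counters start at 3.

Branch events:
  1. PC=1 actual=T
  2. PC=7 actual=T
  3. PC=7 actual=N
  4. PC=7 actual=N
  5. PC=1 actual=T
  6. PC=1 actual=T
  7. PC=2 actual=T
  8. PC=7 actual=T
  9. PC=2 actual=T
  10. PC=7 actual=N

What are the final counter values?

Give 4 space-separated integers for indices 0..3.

Answer: 3 3 3 1

Derivation:
Ev 1: PC=1 idx=1 pred=T actual=T -> ctr[1]=3
Ev 2: PC=7 idx=3 pred=T actual=T -> ctr[3]=3
Ev 3: PC=7 idx=3 pred=T actual=N -> ctr[3]=2
Ev 4: PC=7 idx=3 pred=T actual=N -> ctr[3]=1
Ev 5: PC=1 idx=1 pred=T actual=T -> ctr[1]=3
Ev 6: PC=1 idx=1 pred=T actual=T -> ctr[1]=3
Ev 7: PC=2 idx=2 pred=T actual=T -> ctr[2]=3
Ev 8: PC=7 idx=3 pred=N actual=T -> ctr[3]=2
Ev 9: PC=2 idx=2 pred=T actual=T -> ctr[2]=3
Ev 10: PC=7 idx=3 pred=T actual=N -> ctr[3]=1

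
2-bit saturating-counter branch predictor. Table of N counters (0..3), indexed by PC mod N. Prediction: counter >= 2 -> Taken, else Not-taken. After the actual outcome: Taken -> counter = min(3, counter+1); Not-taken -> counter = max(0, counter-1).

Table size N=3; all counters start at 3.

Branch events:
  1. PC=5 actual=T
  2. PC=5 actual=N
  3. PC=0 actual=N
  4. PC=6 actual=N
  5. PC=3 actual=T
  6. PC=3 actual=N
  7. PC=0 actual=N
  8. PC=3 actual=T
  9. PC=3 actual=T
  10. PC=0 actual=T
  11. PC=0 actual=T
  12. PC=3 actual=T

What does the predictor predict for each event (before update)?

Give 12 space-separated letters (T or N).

Ev 1: PC=5 idx=2 pred=T actual=T -> ctr[2]=3
Ev 2: PC=5 idx=2 pred=T actual=N -> ctr[2]=2
Ev 3: PC=0 idx=0 pred=T actual=N -> ctr[0]=2
Ev 4: PC=6 idx=0 pred=T actual=N -> ctr[0]=1
Ev 5: PC=3 idx=0 pred=N actual=T -> ctr[0]=2
Ev 6: PC=3 idx=0 pred=T actual=N -> ctr[0]=1
Ev 7: PC=0 idx=0 pred=N actual=N -> ctr[0]=0
Ev 8: PC=3 idx=0 pred=N actual=T -> ctr[0]=1
Ev 9: PC=3 idx=0 pred=N actual=T -> ctr[0]=2
Ev 10: PC=0 idx=0 pred=T actual=T -> ctr[0]=3
Ev 11: PC=0 idx=0 pred=T actual=T -> ctr[0]=3
Ev 12: PC=3 idx=0 pred=T actual=T -> ctr[0]=3

Answer: T T T T N T N N N T T T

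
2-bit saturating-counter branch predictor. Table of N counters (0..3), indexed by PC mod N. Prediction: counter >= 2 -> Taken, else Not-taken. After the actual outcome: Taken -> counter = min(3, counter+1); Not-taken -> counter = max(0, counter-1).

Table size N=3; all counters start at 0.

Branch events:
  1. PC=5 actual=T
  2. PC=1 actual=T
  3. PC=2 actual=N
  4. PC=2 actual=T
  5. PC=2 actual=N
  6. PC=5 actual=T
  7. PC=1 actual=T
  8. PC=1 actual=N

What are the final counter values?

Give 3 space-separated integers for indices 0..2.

Ev 1: PC=5 idx=2 pred=N actual=T -> ctr[2]=1
Ev 2: PC=1 idx=1 pred=N actual=T -> ctr[1]=1
Ev 3: PC=2 idx=2 pred=N actual=N -> ctr[2]=0
Ev 4: PC=2 idx=2 pred=N actual=T -> ctr[2]=1
Ev 5: PC=2 idx=2 pred=N actual=N -> ctr[2]=0
Ev 6: PC=5 idx=2 pred=N actual=T -> ctr[2]=1
Ev 7: PC=1 idx=1 pred=N actual=T -> ctr[1]=2
Ev 8: PC=1 idx=1 pred=T actual=N -> ctr[1]=1

Answer: 0 1 1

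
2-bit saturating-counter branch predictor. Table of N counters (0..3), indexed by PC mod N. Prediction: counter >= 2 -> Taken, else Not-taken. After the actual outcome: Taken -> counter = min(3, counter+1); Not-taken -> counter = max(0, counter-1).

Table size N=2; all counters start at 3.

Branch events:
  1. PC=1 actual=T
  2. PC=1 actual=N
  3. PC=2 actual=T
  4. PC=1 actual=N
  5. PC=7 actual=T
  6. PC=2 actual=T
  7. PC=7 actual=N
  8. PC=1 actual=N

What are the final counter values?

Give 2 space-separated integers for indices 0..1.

Ev 1: PC=1 idx=1 pred=T actual=T -> ctr[1]=3
Ev 2: PC=1 idx=1 pred=T actual=N -> ctr[1]=2
Ev 3: PC=2 idx=0 pred=T actual=T -> ctr[0]=3
Ev 4: PC=1 idx=1 pred=T actual=N -> ctr[1]=1
Ev 5: PC=7 idx=1 pred=N actual=T -> ctr[1]=2
Ev 6: PC=2 idx=0 pred=T actual=T -> ctr[0]=3
Ev 7: PC=7 idx=1 pred=T actual=N -> ctr[1]=1
Ev 8: PC=1 idx=1 pred=N actual=N -> ctr[1]=0

Answer: 3 0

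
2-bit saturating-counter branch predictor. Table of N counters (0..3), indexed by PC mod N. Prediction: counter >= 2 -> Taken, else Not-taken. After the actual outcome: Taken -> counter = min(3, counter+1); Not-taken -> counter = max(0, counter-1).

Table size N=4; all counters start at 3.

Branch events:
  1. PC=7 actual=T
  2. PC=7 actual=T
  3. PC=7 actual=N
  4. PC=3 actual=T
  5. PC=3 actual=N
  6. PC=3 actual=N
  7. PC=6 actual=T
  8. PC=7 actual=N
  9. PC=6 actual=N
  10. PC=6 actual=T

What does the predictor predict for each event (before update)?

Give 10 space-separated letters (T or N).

Ev 1: PC=7 idx=3 pred=T actual=T -> ctr[3]=3
Ev 2: PC=7 idx=3 pred=T actual=T -> ctr[3]=3
Ev 3: PC=7 idx=3 pred=T actual=N -> ctr[3]=2
Ev 4: PC=3 idx=3 pred=T actual=T -> ctr[3]=3
Ev 5: PC=3 idx=3 pred=T actual=N -> ctr[3]=2
Ev 6: PC=3 idx=3 pred=T actual=N -> ctr[3]=1
Ev 7: PC=6 idx=2 pred=T actual=T -> ctr[2]=3
Ev 8: PC=7 idx=3 pred=N actual=N -> ctr[3]=0
Ev 9: PC=6 idx=2 pred=T actual=N -> ctr[2]=2
Ev 10: PC=6 idx=2 pred=T actual=T -> ctr[2]=3

Answer: T T T T T T T N T T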